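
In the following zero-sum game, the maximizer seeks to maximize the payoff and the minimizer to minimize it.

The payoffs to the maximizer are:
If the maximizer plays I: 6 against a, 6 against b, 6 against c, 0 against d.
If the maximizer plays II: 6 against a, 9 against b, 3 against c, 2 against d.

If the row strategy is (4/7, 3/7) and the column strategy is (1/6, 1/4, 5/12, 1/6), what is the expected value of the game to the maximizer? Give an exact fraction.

Against (1/6, 1/4, 5/12, 1/6), each row's expected payoff is I: 5; II: 29/6.
Taking the (4/7, 3/7)-weighted average: (4/7)·(5) + (3/7)·(29/6) = 69/14.

69/14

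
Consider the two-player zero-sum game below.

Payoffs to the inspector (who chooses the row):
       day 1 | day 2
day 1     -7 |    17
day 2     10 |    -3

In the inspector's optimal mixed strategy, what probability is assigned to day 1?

13/37

Row minima are -7 and -3, so the inspector's maximin is -3; column maxima are 10 and 17, so the inspectee's minimax is 10. These differ, so the equilibrium is in mixed strategies.
Let the inspector play day 1 with probability p. The inspectee is indifferent when −7p + 10(1−p) = 17p − 3(1−p), giving p = 13/37.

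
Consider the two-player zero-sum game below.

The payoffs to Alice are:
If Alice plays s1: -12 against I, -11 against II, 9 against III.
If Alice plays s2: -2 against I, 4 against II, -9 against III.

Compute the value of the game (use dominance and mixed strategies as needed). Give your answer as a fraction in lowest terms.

Column II is strictly dominated by I for Bob (it gives Alice more in every row).
The remaining 2×2 game on (s1, s2) × (I, III) has no saddle point. Let Alice play s1 with probability p; indifference gives −12p − 2(1−p) = 9p − 9(1−p), so p = 1/4.
Similarly Bob's optimal q on I is 9/14, and the value is -12·(9/14) + (9)·(5/14) = -9/2.

-9/2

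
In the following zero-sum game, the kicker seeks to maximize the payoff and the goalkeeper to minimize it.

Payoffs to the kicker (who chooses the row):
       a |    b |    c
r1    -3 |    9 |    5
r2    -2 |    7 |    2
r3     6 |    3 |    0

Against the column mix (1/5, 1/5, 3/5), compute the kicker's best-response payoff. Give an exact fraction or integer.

21/5

r1: (-3)·(1/5) + (9)·(1/5) + (5)·(3/5) = 21/5.
r2: (-2)·(1/5) + (7)·(1/5) + (2)·(3/5) = 11/5.
r3: (6)·(1/5) + (3)·(1/5) + (0)·(3/5) = 9/5.
The best pure response is r1 with expected payoff 21/5.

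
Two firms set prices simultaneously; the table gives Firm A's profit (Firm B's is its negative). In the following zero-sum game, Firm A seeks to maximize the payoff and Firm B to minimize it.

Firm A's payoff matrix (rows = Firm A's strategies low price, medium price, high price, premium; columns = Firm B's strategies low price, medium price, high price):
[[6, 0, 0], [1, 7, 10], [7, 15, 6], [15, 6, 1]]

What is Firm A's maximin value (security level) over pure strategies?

The worst-case payoff for each row is low price: 0, medium price: 1, high price: 6, premium: 1.
The best of these is 6.

6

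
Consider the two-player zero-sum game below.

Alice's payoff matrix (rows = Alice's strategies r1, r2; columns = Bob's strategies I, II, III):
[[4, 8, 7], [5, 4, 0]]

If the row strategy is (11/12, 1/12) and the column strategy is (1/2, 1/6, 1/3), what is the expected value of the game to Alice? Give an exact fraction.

Against (1/2, 1/6, 1/3), each row's expected payoff is r1: 17/3; r2: 19/6.
Taking the (11/12, 1/12)-weighted average: (11/12)·(17/3) + (1/12)·(19/6) = 131/24.

131/24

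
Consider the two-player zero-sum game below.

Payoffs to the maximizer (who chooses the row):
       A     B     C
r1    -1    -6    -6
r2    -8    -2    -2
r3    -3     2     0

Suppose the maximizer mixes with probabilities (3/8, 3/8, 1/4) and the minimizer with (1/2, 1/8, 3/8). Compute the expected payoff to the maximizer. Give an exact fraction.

-7/2

Against (1/2, 1/8, 3/8), each row's expected payoff is r1: -7/2; r2: -5; r3: -5/4.
Taking the (3/8, 3/8, 1/4)-weighted average: (3/8)·(-7/2) + (3/8)·(-5) + (1/4)·(-5/4) = -7/2.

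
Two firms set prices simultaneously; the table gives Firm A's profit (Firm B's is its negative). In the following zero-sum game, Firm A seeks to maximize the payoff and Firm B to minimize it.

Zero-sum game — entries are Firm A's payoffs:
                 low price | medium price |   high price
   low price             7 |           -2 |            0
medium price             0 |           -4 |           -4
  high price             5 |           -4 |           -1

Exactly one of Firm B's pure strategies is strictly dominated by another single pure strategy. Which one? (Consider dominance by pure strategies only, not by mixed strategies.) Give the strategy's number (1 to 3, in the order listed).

Firm B prefers columns that give Firm A less. Compare low price with medium price: -2 < 7, -4 < 0, -4 < 5.
So medium price strictly dominates low price for Firm B; low price is strictly dominated.

1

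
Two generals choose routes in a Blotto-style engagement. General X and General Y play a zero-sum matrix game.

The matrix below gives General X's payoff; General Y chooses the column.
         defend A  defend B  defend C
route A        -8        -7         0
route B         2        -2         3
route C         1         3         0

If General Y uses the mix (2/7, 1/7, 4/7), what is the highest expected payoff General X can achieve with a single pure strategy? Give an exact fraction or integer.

route A: (-8)·(2/7) + (-7)·(1/7) + (0)·(4/7) = -23/7.
route B: (2)·(2/7) + (-2)·(1/7) + (3)·(4/7) = 2.
route C: (1)·(2/7) + (3)·(1/7) + (0)·(4/7) = 5/7.
The best pure response is route B with expected payoff 2.

2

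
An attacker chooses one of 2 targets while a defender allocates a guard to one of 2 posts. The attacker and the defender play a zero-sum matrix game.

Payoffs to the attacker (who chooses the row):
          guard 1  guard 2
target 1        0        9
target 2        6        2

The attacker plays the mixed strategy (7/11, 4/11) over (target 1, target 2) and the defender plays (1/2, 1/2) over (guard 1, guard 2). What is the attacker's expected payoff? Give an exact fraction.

Against (1/2, 1/2), each row's expected payoff is target 1: 9/2; target 2: 4.
Taking the (7/11, 4/11)-weighted average: (7/11)·(9/2) + (4/11)·(4) = 95/22.

95/22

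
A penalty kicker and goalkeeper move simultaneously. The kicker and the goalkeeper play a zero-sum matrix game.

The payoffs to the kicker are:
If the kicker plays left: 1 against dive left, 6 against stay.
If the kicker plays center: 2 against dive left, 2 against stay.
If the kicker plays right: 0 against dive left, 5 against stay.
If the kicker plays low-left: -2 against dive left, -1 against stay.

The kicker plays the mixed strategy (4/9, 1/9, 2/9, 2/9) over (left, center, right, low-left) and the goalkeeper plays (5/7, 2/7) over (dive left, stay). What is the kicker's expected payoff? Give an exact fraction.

26/21

Against (5/7, 2/7), each row's expected payoff is left: 17/7; center: 2; right: 10/7; low-left: -12/7.
Taking the (4/9, 1/9, 2/9, 2/9)-weighted average: (4/9)·(17/7) + (1/9)·(2) + (2/9)·(10/7) + (2/9)·(-12/7) = 26/21.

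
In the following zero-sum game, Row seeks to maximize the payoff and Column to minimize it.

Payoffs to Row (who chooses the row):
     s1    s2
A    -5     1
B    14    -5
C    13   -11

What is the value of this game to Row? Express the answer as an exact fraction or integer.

-11/25

Row C is strictly dominated by row B, so Row never plays it.
The remaining 2×2 game on (A, B) × (s1, s2) has no saddle point. Let Row play A with probability p; indifference gives −5p + 14(1−p) = p − 5(1−p), so p = 19/25.
Similarly Column's optimal q on s1 is 6/25, and the value is -5·(6/25) + (1)·(19/25) = -11/25.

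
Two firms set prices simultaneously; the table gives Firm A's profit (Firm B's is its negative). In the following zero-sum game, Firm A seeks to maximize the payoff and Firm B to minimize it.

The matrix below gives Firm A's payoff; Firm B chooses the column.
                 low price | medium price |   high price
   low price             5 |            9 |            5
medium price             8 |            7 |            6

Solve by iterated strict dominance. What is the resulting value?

Column medium price is strictly dominated by high price for Firm B (5<9, 6<7); eliminate medium price.
Row low price is strictly dominated by row medium price (8>5, 6>5); eliminate low price.
Column low price is strictly dominated by high price for Firm B (6<8); eliminate low price.
Only (medium price, high price) remains, with payoff 6.

6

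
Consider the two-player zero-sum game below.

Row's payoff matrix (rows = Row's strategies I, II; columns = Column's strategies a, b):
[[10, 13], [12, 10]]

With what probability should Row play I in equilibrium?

2/5

Row minima are 10 and 10, so Row's maximin is 10; column maxima are 12 and 13, so Column's minimax is 12. These differ, so the equilibrium is in mixed strategies.
Let Row play I with probability p. Column is indifferent when 10p + 12(1−p) = 13p + 10(1−p), giving p = 2/5.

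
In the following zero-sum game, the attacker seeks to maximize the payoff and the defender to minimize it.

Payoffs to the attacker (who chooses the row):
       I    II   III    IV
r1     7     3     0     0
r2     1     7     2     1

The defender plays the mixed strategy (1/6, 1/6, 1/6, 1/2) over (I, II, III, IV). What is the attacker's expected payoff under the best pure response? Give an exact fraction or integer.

13/6

r1: (7)·(1/6) + (3)·(1/6) + (0)·(1/6) + (0)·(1/2) = 5/3.
r2: (1)·(1/6) + (7)·(1/6) + (2)·(1/6) + (1)·(1/2) = 13/6.
The best pure response is r2 with expected payoff 13/6.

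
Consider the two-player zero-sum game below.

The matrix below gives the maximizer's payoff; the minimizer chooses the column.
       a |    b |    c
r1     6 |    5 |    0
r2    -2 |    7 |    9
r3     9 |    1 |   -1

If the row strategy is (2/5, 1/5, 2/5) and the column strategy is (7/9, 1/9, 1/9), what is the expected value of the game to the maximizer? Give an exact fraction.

74/15

Against (7/9, 1/9, 1/9), each row's expected payoff is r1: 47/9; r2: 2/9; r3: 7.
Taking the (2/5, 1/5, 2/5)-weighted average: (2/5)·(47/9) + (1/5)·(2/9) + (2/5)·(7) = 74/15.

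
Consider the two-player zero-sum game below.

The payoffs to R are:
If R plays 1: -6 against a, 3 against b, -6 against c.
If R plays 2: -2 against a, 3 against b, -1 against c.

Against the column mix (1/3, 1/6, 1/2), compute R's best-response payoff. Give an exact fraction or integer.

-2/3

1: (-6)·(1/3) + (3)·(1/6) + (-6)·(1/2) = -9/2.
2: (-2)·(1/3) + (3)·(1/6) + (-1)·(1/2) = -2/3.
The best pure response is 2 with expected payoff -2/3.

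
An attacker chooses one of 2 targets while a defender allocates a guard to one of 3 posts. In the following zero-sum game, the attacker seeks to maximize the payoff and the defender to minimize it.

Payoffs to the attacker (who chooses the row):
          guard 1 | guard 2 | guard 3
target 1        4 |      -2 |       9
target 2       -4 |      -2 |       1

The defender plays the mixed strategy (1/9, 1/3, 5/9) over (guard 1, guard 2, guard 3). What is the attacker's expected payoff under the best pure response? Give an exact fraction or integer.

target 1: (4)·(1/9) + (-2)·(1/3) + (9)·(5/9) = 43/9.
target 2: (-4)·(1/9) + (-2)·(1/3) + (1)·(5/9) = -5/9.
The best pure response is target 1 with expected payoff 43/9.

43/9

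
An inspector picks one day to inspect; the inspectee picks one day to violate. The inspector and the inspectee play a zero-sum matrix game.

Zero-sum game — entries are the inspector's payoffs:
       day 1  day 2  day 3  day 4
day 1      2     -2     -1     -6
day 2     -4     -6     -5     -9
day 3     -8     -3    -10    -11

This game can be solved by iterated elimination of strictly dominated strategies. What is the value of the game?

Column day 2 is strictly dominated by day 4 for the inspectee (-6<-2, -9<-6, -11<-3); eliminate day 2.
Column day 1 is strictly dominated by day 3 for the inspectee (-1<2, -5<-4, -10<-8); eliminate day 1.
Column day 3 is strictly dominated by day 4 for the inspectee (-6<-1, -9<-5, -11<-10); eliminate day 3.
Row day 2 is strictly dominated by row day 1 (-6>-9); eliminate day 2.
Row day 3 is strictly dominated by row day 1 (-6>-11); eliminate day 3.
Only (day 1, day 4) remains, with payoff -6.

-6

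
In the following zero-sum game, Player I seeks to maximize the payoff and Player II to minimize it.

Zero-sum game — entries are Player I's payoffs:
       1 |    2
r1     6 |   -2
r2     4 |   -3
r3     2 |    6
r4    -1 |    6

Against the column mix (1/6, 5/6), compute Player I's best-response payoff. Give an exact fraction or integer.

r1: (6)·(1/6) + (-2)·(5/6) = -2/3.
r2: (4)·(1/6) + (-3)·(5/6) = -11/6.
r3: (2)·(1/6) + (6)·(5/6) = 16/3.
r4: (-1)·(1/6) + (6)·(5/6) = 29/6.
The best pure response is r3 with expected payoff 16/3.

16/3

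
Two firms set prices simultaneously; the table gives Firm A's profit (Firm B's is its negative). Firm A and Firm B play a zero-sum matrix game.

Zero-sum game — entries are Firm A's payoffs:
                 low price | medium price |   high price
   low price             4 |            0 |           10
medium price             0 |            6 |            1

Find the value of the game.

Column high price is strictly dominated by low price for Firm B (it gives Firm A more in every row).
The remaining 2×2 game on (low price, medium price) × (low price, medium price) has no saddle point. Let Firm A play low price with probability p; indifference gives 4p = 6(1−p), so p = 3/5.
Similarly Firm B's optimal q on low price is 3/5, and the value is 4·(3/5) + (0)·(2/5) = 12/5.

12/5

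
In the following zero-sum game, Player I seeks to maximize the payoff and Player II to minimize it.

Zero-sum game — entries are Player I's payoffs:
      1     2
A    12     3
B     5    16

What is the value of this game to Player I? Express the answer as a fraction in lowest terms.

Row minima are 3 and 5, so Player I's maximin is 5; column maxima are 12 and 16, so Player II's minimax is 12. These differ, so the equilibrium is in mixed strategies.
Let Player I play A with probability p. Player II is indifferent when 12p + 5(1−p) = 3p + 16(1−p), giving p = 11/20.
Let Player II play 1 with probability q. Player I is indifferent when 12q + 3(1−q) = 5q + 16(1−q), giving q = 13/20.
The value is 12·(13/20) + (3)·(7/20) = 177/20.

177/20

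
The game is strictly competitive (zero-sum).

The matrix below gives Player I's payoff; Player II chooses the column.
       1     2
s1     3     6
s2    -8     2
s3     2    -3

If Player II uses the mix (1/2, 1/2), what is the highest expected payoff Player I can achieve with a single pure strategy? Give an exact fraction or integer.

9/2

s1: (3)·(1/2) + (6)·(1/2) = 9/2.
s2: (-8)·(1/2) + (2)·(1/2) = -3.
s3: (2)·(1/2) + (-3)·(1/2) = -1/2.
The best pure response is s1 with expected payoff 9/2.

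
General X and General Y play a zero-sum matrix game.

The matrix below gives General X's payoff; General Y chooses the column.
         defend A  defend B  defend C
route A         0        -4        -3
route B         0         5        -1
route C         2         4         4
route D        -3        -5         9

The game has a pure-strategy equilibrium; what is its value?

2

Row minima: -4, -1, 2, -5 → General X's maximin is 2.
Column maxima: 2, 5, 9 → General Y's minimax is 2.
They coincide at (route C, defend A), so the value is 2.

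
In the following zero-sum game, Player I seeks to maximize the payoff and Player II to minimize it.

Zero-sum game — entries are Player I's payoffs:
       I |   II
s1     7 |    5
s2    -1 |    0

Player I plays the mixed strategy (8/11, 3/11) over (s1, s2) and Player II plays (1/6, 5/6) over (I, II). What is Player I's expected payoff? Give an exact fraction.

Against (1/6, 5/6), each row's expected payoff is s1: 16/3; s2: -1/6.
Taking the (8/11, 3/11)-weighted average: (8/11)·(16/3) + (3/11)·(-1/6) = 23/6.

23/6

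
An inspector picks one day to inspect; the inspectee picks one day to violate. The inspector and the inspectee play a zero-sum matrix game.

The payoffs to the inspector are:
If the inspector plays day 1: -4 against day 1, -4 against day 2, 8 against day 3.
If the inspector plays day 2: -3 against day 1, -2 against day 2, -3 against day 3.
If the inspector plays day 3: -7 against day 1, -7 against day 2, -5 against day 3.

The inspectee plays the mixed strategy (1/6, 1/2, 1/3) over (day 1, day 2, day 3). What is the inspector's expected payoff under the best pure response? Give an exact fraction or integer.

0

day 1: (-4)·(1/6) + (-4)·(1/2) + (8)·(1/3) = 0.
day 2: (-3)·(1/6) + (-2)·(1/2) + (-3)·(1/3) = -5/2.
day 3: (-7)·(1/6) + (-7)·(1/2) + (-5)·(1/3) = -19/3.
The best pure response is day 1 with expected payoff 0.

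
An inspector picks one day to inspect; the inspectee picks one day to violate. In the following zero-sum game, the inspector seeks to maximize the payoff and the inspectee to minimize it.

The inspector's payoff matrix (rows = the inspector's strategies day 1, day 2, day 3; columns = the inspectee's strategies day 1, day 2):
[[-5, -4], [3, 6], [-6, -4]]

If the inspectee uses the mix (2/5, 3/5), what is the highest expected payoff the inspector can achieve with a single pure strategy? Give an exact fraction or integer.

day 1: (-5)·(2/5) + (-4)·(3/5) = -22/5.
day 2: (3)·(2/5) + (6)·(3/5) = 24/5.
day 3: (-6)·(2/5) + (-4)·(3/5) = -24/5.
The best pure response is day 2 with expected payoff 24/5.

24/5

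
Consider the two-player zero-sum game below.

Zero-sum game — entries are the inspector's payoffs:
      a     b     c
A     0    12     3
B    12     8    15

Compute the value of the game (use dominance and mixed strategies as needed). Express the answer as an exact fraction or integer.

9

Column c is strictly dominated by a for the inspectee (it gives the inspector more in every row).
The remaining 2×2 game on (A, B) × (a, b) has no saddle point. Let the inspector play A with probability p; indifference gives 12(1−p) = 12p + 8(1−p), so p = 1/4.
Similarly the inspectee's optimal q on a is 1/4, and the value is 0·(1/4) + (12)·(3/4) = 9.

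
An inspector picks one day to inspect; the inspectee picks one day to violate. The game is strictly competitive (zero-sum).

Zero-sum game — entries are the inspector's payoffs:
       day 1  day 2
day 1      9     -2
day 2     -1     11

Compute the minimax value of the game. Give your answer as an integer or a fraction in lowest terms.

Row minima are -2 and -1, so the inspector's maximin is -1; column maxima are 9 and 11, so the inspectee's minimax is 9. These differ, so the equilibrium is in mixed strategies.
Let the inspector play day 1 with probability p. The inspectee is indifferent when 9p − (1−p) = −2p + 11(1−p), giving p = 12/23.
Let the inspectee play day 1 with probability q. The inspector is indifferent when 9q − 2(1−q) = −q + 11(1−q), giving q = 13/23.
The value is 9·(13/23) + (-2)·(10/23) = 97/23.

97/23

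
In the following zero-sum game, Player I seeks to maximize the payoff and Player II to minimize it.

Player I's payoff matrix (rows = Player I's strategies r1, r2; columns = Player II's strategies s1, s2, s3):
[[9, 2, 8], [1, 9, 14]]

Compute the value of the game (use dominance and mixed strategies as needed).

79/15

Column s3 is strictly dominated by s2 for Player II (it gives Player I more in every row).
The remaining 2×2 game on (r1, r2) × (s1, s2) has no saddle point. Let Player I play r1 with probability p; indifference gives 9p + (1−p) = 2p + 9(1−p), so p = 8/15.
Similarly Player II's optimal q on s1 is 7/15, and the value is 9·(7/15) + (2)·(8/15) = 79/15.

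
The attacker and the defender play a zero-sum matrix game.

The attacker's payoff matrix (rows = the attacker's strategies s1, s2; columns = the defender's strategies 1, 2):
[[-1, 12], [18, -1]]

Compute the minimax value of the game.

215/32

Row minima are -1 and -1, so the attacker's maximin is -1; column maxima are 18 and 12, so the defender's minimax is 12. These differ, so the equilibrium is in mixed strategies.
Let the attacker play s1 with probability p. The defender is indifferent when −p + 18(1−p) = 12p − (1−p), giving p = 19/32.
Let the defender play 1 with probability q. The attacker is indifferent when −q + 12(1−q) = 18q − (1−q), giving q = 13/32.
The value is -1·(13/32) + (12)·(19/32) = 215/32.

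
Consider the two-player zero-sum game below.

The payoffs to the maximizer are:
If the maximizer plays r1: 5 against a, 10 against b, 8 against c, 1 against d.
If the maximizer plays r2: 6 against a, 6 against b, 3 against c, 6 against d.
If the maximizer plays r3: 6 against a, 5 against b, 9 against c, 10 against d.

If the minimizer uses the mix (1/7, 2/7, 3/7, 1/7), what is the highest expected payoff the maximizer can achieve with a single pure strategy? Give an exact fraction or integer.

r1: (5)·(1/7) + (10)·(2/7) + (8)·(3/7) + (1)·(1/7) = 50/7.
r2: (6)·(1/7) + (6)·(2/7) + (3)·(3/7) + (6)·(1/7) = 33/7.
r3: (6)·(1/7) + (5)·(2/7) + (9)·(3/7) + (10)·(1/7) = 53/7.
The best pure response is r3 with expected payoff 53/7.

53/7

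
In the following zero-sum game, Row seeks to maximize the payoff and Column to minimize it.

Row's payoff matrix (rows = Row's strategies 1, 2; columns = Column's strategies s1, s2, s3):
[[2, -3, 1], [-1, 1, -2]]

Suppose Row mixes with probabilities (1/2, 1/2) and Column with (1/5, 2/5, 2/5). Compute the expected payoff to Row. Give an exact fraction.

-1/2

Against (1/5, 2/5, 2/5), each row's expected payoff is 1: -2/5; 2: -3/5.
Taking the (1/2, 1/2)-weighted average: (1/2)·(-2/5) + (1/2)·(-3/5) = -1/2.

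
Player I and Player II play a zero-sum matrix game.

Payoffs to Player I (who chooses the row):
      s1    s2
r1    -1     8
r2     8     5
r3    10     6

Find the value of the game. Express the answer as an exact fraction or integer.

Row r2 is strictly dominated by row r3, so Player I never plays it.
The remaining 2×2 game on (r1, r3) × (s1, s2) has no saddle point. Let Player I play r1 with probability p; indifference gives −p + 10(1−p) = 8p + 6(1−p), so p = 4/13.
Similarly Player II's optimal q on s1 is 2/13, and the value is -1·(2/13) + (8)·(11/13) = 86/13.

86/13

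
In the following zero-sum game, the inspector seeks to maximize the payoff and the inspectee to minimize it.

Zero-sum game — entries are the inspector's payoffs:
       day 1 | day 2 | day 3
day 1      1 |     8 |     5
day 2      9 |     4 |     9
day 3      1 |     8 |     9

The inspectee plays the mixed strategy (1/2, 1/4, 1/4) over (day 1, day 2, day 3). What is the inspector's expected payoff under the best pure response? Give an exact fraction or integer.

31/4

day 1: (1)·(1/2) + (8)·(1/4) + (5)·(1/4) = 15/4.
day 2: (9)·(1/2) + (4)·(1/4) + (9)·(1/4) = 31/4.
day 3: (1)·(1/2) + (8)·(1/4) + (9)·(1/4) = 19/4.
The best pure response is day 2 with expected payoff 31/4.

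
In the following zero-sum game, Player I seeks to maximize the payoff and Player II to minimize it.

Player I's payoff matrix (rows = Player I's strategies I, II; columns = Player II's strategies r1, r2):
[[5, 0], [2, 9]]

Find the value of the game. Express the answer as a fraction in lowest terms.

Row minima are 0 and 2, so Player I's maximin is 2; column maxima are 5 and 9, so Player II's minimax is 5. These differ, so the equilibrium is in mixed strategies.
Let Player I play I with probability p. Player II is indifferent when 5p + 2(1−p) = 9(1−p), giving p = 7/12.
Let Player II play r1 with probability q. Player I is indifferent when 5q = 2q + 9(1−q), giving q = 3/4.
The value is 5·(3/4) + (0)·(1/4) = 15/4.

15/4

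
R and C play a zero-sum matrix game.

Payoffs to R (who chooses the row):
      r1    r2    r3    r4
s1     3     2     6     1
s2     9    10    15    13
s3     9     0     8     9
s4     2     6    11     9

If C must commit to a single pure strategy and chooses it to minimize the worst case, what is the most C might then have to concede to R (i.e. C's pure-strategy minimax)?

The worst case (largest entry) in each column is r1: 9, r2: 10, r3: 15, r4: 13.
The best (smallest) of these is 9.

9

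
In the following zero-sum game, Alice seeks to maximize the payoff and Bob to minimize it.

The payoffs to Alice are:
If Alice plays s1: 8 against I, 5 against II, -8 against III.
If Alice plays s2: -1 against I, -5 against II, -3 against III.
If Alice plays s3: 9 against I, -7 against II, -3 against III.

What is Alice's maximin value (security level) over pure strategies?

-5

The worst-case payoff for each row is s1: -8, s2: -5, s3: -7.
The best of these is -5.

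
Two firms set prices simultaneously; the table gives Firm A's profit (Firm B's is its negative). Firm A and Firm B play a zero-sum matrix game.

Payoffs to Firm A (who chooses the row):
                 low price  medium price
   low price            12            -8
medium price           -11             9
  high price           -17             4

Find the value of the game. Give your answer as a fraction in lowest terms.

1/2

Row high price is strictly dominated by row medium price, so Firm A never plays it.
The remaining 2×2 game on (low price, medium price) × (low price, medium price) has no saddle point. Let Firm A play low price with probability p; indifference gives 12p − 11(1−p) = −8p + 9(1−p), so p = 1/2.
Similarly Firm B's optimal q on low price is 17/40, and the value is 12·(17/40) + (-8)·(23/40) = 1/2.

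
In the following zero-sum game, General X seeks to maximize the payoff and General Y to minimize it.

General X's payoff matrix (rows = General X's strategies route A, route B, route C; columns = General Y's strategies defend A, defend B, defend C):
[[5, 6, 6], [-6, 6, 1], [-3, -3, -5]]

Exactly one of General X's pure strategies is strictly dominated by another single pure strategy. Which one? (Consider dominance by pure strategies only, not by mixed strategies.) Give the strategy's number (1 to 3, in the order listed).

Compare route C with route A: 5 > -3, 6 > -3, 6 > -5.
So route A strictly dominates route C for General X; route C is strictly dominated.

3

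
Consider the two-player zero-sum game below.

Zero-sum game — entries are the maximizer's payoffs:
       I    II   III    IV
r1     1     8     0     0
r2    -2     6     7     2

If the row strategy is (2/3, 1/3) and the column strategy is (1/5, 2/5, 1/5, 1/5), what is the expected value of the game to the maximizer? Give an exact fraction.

53/15

Against (1/5, 2/5, 1/5, 1/5), each row's expected payoff is r1: 17/5; r2: 19/5.
Taking the (2/3, 1/3)-weighted average: (2/3)·(17/5) + (1/3)·(19/5) = 53/15.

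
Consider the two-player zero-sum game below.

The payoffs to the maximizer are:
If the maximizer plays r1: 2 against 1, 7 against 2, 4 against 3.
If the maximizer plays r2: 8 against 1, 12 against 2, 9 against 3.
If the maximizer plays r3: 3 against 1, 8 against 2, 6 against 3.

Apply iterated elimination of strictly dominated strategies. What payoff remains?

8

Row r3 is strictly dominated by row r2 (8>3, 12>8, 9>6); eliminate r3.
Row r1 is strictly dominated by row r2 (8>2, 12>7, 9>4); eliminate r1.
Column 3 is strictly dominated by 1 for the minimizer (8<9); eliminate 3.
Column 2 is strictly dominated by 1 for the minimizer (8<12); eliminate 2.
Only (r2, 1) remains, with payoff 8.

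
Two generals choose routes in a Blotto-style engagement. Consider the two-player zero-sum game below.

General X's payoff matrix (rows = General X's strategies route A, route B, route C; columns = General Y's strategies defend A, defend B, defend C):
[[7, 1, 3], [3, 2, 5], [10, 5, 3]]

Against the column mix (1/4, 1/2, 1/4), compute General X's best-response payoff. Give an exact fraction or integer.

23/4

route A: (7)·(1/4) + (1)·(1/2) + (3)·(1/4) = 3.
route B: (3)·(1/4) + (2)·(1/2) + (5)·(1/4) = 3.
route C: (10)·(1/4) + (5)·(1/2) + (3)·(1/4) = 23/4.
The best pure response is route C with expected payoff 23/4.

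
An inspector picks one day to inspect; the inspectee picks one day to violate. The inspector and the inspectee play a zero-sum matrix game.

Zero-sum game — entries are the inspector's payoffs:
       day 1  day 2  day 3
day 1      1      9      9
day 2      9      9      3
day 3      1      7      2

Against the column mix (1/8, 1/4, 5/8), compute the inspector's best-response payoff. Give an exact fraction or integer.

day 1: (1)·(1/8) + (9)·(1/4) + (9)·(5/8) = 8.
day 2: (9)·(1/8) + (9)·(1/4) + (3)·(5/8) = 21/4.
day 3: (1)·(1/8) + (7)·(1/4) + (2)·(5/8) = 25/8.
The best pure response is day 1 with expected payoff 8.

8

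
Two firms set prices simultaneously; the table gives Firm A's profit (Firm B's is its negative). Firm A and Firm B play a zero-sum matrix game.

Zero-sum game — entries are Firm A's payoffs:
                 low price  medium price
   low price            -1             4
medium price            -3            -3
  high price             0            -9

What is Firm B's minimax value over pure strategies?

0

The worst case (largest entry) in each column is low price: 0, medium price: 4.
The best (smallest) of these is 0.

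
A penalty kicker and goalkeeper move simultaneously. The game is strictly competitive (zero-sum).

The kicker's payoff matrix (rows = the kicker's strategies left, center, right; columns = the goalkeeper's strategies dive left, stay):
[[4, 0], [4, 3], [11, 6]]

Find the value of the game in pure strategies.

Row minima: 0, 3, 6 → the kicker's maximin is 6.
Column maxima: 11, 6 → the goalkeeper's minimax is 6.
They coincide at (right, stay), so the value is 6.

6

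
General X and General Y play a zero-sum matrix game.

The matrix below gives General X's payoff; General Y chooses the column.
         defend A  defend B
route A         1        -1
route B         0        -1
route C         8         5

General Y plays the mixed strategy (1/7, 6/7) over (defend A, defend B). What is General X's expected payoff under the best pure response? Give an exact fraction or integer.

route A: (1)·(1/7) + (-1)·(6/7) = -5/7.
route B: (0)·(1/7) + (-1)·(6/7) = -6/7.
route C: (8)·(1/7) + (5)·(6/7) = 38/7.
The best pure response is route C with expected payoff 38/7.

38/7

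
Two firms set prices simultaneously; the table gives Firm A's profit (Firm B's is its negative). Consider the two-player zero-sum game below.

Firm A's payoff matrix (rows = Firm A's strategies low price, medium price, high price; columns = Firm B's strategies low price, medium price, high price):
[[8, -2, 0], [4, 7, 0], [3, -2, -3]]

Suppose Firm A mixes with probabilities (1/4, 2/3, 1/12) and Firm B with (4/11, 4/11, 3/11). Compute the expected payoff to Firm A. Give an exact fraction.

419/132

Against (4/11, 4/11, 3/11), each row's expected payoff is low price: 24/11; medium price: 4; high price: -5/11.
Taking the (1/4, 2/3, 1/12)-weighted average: (1/4)·(24/11) + (2/3)·(4) + (1/12)·(-5/11) = 419/132.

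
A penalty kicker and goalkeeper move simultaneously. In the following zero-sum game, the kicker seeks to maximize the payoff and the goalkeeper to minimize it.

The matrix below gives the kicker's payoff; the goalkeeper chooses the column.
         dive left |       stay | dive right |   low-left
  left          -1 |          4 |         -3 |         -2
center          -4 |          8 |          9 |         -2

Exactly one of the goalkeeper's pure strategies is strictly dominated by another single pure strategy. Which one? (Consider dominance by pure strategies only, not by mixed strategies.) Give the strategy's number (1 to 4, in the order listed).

2

The goalkeeper prefers columns that give the kicker less. Compare stay with dive left: -1 < 4, -4 < 8.
So dive left strictly dominates stay for the goalkeeper; stay is strictly dominated.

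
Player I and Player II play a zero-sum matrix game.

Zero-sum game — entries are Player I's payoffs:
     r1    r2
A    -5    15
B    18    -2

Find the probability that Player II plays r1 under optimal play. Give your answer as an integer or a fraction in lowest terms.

Row minima are -5 and -2, so Player I's maximin is -2; column maxima are 18 and 15, so Player II's minimax is 15. These differ, so the equilibrium is in mixed strategies.
Let Player II play r1 with probability q. Player I is indifferent when −5q + 15(1−q) = 18q − 2(1−q), giving q = 17/40.

17/40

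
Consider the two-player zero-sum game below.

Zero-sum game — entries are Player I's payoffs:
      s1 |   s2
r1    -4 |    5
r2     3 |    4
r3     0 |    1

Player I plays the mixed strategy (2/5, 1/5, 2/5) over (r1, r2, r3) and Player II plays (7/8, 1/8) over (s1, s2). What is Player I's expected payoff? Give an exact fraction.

-19/40

Against (7/8, 1/8), each row's expected payoff is r1: -23/8; r2: 25/8; r3: 1/8.
Taking the (2/5, 1/5, 2/5)-weighted average: (2/5)·(-23/8) + (1/5)·(25/8) + (2/5)·(1/8) = -19/40.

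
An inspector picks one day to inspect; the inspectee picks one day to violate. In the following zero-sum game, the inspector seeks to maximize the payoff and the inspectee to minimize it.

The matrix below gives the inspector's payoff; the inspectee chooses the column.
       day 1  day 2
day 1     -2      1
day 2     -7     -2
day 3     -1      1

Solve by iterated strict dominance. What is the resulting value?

Row day 2 is strictly dominated by row day 1 (-2>-7, 1>-2); eliminate day 2.
Column day 2 is strictly dominated by day 1 for the inspectee (-2<1, -1<1); eliminate day 2.
Row day 1 is strictly dominated by row day 3 (-1>-2); eliminate day 1.
Only (day 3, day 1) remains, with payoff -1.

-1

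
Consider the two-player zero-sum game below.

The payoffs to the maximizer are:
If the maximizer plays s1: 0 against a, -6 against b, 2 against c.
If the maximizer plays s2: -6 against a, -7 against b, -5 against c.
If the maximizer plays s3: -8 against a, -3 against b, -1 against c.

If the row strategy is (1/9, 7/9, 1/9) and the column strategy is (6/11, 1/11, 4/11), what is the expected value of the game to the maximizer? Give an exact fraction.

Against (6/11, 1/11, 4/11), each row's expected payoff is s1: 2/11; s2: -63/11; s3: -5.
Taking the (1/9, 7/9, 1/9)-weighted average: (1/9)·(2/11) + (7/9)·(-63/11) + (1/9)·(-5) = -494/99.

-494/99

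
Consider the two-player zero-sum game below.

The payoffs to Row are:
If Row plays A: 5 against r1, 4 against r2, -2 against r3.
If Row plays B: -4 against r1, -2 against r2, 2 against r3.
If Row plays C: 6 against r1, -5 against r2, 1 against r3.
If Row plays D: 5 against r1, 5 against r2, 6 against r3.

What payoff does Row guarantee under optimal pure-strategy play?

Row minima: -2, -4, -5, 5 → Row's maximin is 5.
Column maxima: 6, 5, 6 → Column's minimax is 5.
They coincide at (D, r2), so the value is 5.

5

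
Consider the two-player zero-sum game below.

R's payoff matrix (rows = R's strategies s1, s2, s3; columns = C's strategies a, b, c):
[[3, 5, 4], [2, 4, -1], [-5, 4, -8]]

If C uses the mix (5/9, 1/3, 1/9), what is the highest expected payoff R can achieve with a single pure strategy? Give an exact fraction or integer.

s1: (3)·(5/9) + (5)·(1/3) + (4)·(1/9) = 34/9.
s2: (2)·(5/9) + (4)·(1/3) + (-1)·(1/9) = 7/3.
s3: (-5)·(5/9) + (4)·(1/3) + (-8)·(1/9) = -7/3.
The best pure response is s1 with expected payoff 34/9.

34/9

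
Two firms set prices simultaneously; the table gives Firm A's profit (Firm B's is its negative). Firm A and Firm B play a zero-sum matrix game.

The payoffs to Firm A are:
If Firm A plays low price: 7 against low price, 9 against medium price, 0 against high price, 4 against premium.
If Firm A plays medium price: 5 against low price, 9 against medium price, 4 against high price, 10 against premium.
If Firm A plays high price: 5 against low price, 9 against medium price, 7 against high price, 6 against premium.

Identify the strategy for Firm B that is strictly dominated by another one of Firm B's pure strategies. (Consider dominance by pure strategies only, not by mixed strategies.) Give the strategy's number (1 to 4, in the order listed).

Firm B prefers columns that give Firm A less. Compare medium price with low price: 7 < 9, 5 < 9, 5 < 9.
So low price strictly dominates medium price for Firm B; medium price is strictly dominated.

2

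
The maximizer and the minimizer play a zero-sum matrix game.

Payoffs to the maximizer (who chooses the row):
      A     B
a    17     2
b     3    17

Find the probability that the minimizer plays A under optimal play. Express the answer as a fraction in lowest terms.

15/29

Row minima are 2 and 3, so the maximizer's maximin is 3; column maxima are 17 and 17, so the minimizer's minimax is 17. These differ, so the equilibrium is in mixed strategies.
Let the minimizer play A with probability q. The maximizer is indifferent when 17q + 2(1−q) = 3q + 17(1−q), giving q = 15/29.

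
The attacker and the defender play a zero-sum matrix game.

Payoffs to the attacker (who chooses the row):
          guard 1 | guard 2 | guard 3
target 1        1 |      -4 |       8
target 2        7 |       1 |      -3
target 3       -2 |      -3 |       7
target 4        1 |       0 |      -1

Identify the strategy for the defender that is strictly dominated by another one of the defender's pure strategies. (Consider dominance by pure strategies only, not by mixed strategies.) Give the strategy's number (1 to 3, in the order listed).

1

The defender prefers columns that give the attacker less. Compare guard 1 with guard 2: -4 < 1, 1 < 7, -3 < -2, 0 < 1.
So guard 2 strictly dominates guard 1 for the defender; guard 1 is strictly dominated.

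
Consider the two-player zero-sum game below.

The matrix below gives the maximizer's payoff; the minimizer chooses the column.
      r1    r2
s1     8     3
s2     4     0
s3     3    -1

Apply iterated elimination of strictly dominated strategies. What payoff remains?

Row s2 is strictly dominated by row s1 (8>4, 3>0); eliminate s2.
Column r1 is strictly dominated by r2 for the minimizer (3<8, -1<3); eliminate r1.
Row s3 is strictly dominated by row s1 (3>-1); eliminate s3.
Only (s1, r2) remains, with payoff 3.

3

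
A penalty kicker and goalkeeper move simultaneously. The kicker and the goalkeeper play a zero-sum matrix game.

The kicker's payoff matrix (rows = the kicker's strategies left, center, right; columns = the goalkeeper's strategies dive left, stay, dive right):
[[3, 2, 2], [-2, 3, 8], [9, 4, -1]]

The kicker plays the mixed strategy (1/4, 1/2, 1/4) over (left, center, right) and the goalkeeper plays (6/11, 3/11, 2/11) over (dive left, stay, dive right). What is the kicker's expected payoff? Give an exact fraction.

59/22

Against (6/11, 3/11, 2/11), each row's expected payoff is left: 28/11; center: 13/11; right: 64/11.
Taking the (1/4, 1/2, 1/4)-weighted average: (1/4)·(28/11) + (1/2)·(13/11) + (1/4)·(64/11) = 59/22.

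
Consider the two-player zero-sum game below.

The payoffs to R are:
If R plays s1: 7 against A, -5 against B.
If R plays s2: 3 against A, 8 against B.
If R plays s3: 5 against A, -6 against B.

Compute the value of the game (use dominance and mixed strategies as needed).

Row s3 is strictly dominated by row s1, so R never plays it.
The remaining 2×2 game on (s1, s2) × (A, B) has no saddle point. Let R play s1 with probability p; indifference gives 7p + 3(1−p) = −5p + 8(1−p), so p = 5/17.
Similarly C's optimal q on A is 13/17, and the value is 7·(13/17) + (-5)·(4/17) = 71/17.

71/17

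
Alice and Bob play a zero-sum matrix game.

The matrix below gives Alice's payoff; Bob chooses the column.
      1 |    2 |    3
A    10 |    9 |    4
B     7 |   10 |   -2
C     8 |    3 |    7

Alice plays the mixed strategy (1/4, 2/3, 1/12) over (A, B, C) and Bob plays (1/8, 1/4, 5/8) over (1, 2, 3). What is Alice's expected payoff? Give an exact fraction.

Against (1/8, 1/4, 5/8), each row's expected payoff is A: 6; B: 17/8; C: 49/8.
Taking the (1/4, 2/3, 1/12)-weighted average: (1/4)·(6) + (2/3)·(17/8) + (1/12)·(49/8) = 329/96.

329/96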